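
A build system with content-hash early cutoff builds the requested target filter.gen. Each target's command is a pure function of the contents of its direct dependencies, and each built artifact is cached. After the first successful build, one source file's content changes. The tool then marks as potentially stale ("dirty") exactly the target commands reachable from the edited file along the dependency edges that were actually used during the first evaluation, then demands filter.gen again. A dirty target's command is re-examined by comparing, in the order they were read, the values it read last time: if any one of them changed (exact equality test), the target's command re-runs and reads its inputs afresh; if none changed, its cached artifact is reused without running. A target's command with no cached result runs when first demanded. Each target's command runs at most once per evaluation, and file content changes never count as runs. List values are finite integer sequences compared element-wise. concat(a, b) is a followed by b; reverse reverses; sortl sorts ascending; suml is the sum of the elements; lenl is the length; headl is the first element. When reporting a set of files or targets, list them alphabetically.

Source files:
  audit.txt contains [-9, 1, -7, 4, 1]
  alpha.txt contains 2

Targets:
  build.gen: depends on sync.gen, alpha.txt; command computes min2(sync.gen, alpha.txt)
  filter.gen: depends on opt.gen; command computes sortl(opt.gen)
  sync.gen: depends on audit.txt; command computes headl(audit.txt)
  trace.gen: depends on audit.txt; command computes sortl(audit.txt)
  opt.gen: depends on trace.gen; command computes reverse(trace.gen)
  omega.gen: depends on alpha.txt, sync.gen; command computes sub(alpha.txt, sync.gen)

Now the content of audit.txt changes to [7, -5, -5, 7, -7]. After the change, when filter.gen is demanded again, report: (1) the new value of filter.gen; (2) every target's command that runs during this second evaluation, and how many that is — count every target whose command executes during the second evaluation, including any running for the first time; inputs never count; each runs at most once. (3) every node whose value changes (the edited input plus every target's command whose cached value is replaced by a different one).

New value of filter.gen: [-7, -5, -5, 7, 7].
Target commands that run: filter.gen, opt.gen, trace.gen — 3 in total.
Values that change: audit.txt, filter.gen, opt.gen, trace.gen.

First evaluation (everything demanded from the output):
  trace.gen = sortl([-9, 1, -7, 4, 1]) = [-9, -7, 1, 1, 4]
  opt.gen = reverse([-9, -7, 1, 1, 4]) = [4, 1, 1, -7, -9]
  filter.gen = sortl([4, 1, 1, -7, -9]) = [-9, -7, 1, 1, 4]

Propagation after the edit:
  trace.gen: runs — audit.txt [-9, 1, -7, 4, 1]->[7, -5, -5, 7, -7]; result [-7, -5, -5, 7, 7].
  opt.gen: runs — trace.gen [-9, -7, 1, 1, 4]->[-7, -5, -5, 7, 7]; result [7, 7, -5, -5, -7].
  filter.gen: runs — opt.gen [4, 1, 1, -7, -9]->[7, 7, -5, -5, -7]; result [-7, -5, -5, 7, 7].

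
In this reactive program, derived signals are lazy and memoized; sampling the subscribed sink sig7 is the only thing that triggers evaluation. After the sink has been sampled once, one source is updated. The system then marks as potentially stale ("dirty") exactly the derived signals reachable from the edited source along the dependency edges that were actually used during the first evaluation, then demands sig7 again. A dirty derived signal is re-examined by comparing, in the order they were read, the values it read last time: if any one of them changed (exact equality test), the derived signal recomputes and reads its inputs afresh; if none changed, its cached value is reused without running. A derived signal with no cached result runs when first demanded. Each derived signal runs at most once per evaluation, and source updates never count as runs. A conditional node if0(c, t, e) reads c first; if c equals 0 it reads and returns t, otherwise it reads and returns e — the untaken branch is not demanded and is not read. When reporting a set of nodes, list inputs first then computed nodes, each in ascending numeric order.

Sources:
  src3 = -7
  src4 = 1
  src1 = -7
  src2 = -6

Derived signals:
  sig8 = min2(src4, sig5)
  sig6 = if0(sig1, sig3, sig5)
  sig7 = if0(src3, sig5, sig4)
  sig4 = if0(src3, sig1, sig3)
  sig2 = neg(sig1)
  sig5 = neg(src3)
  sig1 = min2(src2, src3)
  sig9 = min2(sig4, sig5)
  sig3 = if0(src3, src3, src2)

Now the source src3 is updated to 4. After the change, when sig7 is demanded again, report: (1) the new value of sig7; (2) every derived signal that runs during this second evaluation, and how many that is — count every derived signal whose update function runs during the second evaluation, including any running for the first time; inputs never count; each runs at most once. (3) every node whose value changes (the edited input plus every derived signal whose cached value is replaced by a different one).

Demanding sig7 again yields -6.
3 derived signals run: sig3, sig4, sig7.
The nodes whose values change: src3.

First demand of the output computes:
  sig3 = if0(src3=-7 -> else branch src2) = -6
  sig4 = if0(src3=-7 -> else branch sig3) = -6
  sig7 = if0(src3=-7 -> else branch sig4) = -6

After the edit, cleaning proceeds:
  sig3: a read changed (src3 -7->4) — executes, giving -6 — identical to its old value.
  sig4: a read changed (src3 -7->4) — executes, giving -6 — identical to its old value.
  sig7: a read changed (src3 -7->4) — executes, giving -6 — identical to its old value.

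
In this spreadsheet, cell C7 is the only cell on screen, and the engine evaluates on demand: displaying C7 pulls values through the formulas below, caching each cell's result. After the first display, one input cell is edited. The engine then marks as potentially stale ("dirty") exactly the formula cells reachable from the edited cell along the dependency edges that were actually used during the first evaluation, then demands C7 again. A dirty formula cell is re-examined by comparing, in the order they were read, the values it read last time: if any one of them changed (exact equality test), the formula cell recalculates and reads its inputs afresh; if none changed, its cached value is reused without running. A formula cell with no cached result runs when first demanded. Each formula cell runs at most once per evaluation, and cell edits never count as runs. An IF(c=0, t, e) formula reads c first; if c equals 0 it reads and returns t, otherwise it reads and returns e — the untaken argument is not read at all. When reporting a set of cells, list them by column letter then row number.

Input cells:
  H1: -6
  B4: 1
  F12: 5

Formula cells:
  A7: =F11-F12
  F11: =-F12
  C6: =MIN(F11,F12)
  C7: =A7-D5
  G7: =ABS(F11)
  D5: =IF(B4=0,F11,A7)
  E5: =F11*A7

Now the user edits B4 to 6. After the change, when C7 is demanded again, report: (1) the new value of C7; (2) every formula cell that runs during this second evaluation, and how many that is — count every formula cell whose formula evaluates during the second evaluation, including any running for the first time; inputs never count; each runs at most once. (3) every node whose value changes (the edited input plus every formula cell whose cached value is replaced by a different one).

Initial pass — values computed on the first demand:
  F11 = -(5) = -5
  A7 = -5 - 5 = -10
  D5 = IF(B4=0: B4=1 -> else branch A7) = -10
  C7 = -10 - -10 = 0

Second demand — change propagation:
  D5: re-runs because B4 1->6; new result -10 (unchanged).
  C7: re-examined; everything it read last time is the same (A7 unchanged, D5 unchanged) — cache 0 kept, no run.

The important point: D5 recomputes to an identical value, and the output ends up unchanged.

C7 now evaluates to 0.
Run set: D5 (1 run).
Changed values: B4.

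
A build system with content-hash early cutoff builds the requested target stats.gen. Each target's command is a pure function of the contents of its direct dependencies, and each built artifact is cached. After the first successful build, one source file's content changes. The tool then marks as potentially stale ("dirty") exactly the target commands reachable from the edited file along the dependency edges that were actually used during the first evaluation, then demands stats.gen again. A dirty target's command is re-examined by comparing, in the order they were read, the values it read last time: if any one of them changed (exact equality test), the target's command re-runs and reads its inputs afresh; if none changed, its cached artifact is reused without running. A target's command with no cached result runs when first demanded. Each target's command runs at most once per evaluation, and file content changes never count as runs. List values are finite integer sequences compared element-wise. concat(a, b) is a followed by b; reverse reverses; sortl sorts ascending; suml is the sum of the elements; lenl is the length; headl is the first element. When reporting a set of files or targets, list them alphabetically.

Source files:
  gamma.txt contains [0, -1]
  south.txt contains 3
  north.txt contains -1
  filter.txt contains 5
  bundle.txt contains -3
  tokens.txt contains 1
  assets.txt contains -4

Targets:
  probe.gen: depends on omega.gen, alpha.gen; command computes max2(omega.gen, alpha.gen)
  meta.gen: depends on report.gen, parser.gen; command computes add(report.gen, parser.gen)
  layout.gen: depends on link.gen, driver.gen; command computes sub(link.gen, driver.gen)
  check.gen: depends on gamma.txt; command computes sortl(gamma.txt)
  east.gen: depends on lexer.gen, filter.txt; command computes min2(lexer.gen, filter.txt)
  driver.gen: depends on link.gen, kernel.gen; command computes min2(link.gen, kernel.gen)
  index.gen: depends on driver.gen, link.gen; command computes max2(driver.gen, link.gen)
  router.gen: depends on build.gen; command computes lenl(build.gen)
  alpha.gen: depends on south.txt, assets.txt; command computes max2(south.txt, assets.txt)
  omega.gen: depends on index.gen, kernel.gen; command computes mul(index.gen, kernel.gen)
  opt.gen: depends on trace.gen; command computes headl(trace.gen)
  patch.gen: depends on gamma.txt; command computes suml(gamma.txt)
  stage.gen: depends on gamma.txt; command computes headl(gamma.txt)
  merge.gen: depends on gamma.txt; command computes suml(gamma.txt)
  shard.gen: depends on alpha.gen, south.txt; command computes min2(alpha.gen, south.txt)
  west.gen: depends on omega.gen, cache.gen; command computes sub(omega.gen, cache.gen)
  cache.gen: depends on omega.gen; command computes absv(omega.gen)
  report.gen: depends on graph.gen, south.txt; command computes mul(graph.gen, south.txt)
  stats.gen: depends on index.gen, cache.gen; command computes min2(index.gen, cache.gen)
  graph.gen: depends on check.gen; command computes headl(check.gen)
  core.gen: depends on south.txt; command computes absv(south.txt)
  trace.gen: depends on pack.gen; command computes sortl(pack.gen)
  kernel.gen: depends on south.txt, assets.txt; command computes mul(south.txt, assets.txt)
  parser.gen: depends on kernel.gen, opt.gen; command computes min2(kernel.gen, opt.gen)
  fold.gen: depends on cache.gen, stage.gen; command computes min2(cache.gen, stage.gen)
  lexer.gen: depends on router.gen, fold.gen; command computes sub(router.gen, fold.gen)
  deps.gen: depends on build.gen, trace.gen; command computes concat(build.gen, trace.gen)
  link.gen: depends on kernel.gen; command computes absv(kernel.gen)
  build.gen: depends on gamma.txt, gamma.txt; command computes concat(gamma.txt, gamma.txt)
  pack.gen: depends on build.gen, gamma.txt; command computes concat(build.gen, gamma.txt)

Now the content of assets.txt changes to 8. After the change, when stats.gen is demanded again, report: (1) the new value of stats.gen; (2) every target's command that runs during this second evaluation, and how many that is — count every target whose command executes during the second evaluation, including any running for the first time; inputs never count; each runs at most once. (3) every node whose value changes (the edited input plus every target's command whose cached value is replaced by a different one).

New value of stats.gen: 24.
Target commands that run: cache.gen, driver.gen, index.gen, kernel.gen, link.gen, omega.gen, stats.gen — 7 in total.
Values that change: assets.txt, cache.gen, driver.gen, index.gen, kernel.gen, link.gen, omega.gen, stats.gen.

First evaluation (everything demanded from the output):
  kernel.gen = mul(3, -4) = -12
  link.gen = absv(-12) = 12
  driver.gen = min2(12, -12) = -12
  index.gen = max2(-12, 12) = 12
  omega.gen = mul(12, -12) = -144
  cache.gen = absv(-144) = 144
  stats.gen = min2(12, 144) = 12

Propagation after the edit:
  kernel.gen: runs — assets.txt -4->8; result 24.
  link.gen: runs — kernel.gen -12->24; result 24.
  driver.gen: runs — link.gen 12->24; kernel.gen -12->24; result 24.
  index.gen: runs — driver.gen -12->24; link.gen 12->24; result 24.
  omega.gen: runs — index.gen 12->24; kernel.gen -12->24; result 576.
  cache.gen: runs — omega.gen -144->576; result 576.
  stats.gen: runs — index.gen 12->24; cache.gen 144->576; result 24.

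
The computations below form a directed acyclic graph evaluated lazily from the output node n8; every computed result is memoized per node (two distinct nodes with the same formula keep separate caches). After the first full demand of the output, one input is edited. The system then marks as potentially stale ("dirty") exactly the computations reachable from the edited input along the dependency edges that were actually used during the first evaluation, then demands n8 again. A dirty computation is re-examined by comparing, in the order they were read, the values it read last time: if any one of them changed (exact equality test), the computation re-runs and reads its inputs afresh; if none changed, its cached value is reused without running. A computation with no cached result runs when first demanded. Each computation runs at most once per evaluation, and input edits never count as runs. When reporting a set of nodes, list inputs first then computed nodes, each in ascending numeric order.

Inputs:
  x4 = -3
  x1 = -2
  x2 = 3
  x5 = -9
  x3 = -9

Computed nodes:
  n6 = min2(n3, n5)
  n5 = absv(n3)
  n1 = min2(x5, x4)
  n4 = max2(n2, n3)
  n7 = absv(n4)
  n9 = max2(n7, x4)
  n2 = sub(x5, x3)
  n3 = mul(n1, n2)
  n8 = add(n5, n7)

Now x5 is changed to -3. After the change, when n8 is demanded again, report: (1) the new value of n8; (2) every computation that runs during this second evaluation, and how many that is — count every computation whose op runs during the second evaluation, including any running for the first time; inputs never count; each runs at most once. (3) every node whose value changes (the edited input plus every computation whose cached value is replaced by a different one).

First demand of the output computes:
  n1 = min2(-9, -3) = -9
  n2 = sub(-9, -9) = 0
  n3 = mul(-9, 0) = 0
  n4 = max2(0, 0) = 0
  n5 = absv(0) = 0
  n7 = absv(0) = 0
  n8 = add(0, 0) = 0

After the edit, cleaning proceeds:
  n1: a read changed (x5 -9->-3) — executes, giving -3.
  n2: a read changed (x5 -9->-3) — executes, giving 6.
  n3: a read changed (n1 -9->-3; n2 0->6) — executes, giving -18.
  n4: a read changed (n2 0->6; n3 0->-18) — executes, giving 6.
  n5: a read changed (n3 0->-18) — executes, giving 18.
  n7: a read changed (n4 0->6) — executes, giving 6.
  n8: a read changed (n5 0->18; n7 0->6) — executes, giving 24.

Demanding n8 again yields 24.
7 computations run: n1, n2, n3, n4, n5, n7, n8.
The nodes whose values change: x5, n1, n2, n3, n4, n5, n7, n8.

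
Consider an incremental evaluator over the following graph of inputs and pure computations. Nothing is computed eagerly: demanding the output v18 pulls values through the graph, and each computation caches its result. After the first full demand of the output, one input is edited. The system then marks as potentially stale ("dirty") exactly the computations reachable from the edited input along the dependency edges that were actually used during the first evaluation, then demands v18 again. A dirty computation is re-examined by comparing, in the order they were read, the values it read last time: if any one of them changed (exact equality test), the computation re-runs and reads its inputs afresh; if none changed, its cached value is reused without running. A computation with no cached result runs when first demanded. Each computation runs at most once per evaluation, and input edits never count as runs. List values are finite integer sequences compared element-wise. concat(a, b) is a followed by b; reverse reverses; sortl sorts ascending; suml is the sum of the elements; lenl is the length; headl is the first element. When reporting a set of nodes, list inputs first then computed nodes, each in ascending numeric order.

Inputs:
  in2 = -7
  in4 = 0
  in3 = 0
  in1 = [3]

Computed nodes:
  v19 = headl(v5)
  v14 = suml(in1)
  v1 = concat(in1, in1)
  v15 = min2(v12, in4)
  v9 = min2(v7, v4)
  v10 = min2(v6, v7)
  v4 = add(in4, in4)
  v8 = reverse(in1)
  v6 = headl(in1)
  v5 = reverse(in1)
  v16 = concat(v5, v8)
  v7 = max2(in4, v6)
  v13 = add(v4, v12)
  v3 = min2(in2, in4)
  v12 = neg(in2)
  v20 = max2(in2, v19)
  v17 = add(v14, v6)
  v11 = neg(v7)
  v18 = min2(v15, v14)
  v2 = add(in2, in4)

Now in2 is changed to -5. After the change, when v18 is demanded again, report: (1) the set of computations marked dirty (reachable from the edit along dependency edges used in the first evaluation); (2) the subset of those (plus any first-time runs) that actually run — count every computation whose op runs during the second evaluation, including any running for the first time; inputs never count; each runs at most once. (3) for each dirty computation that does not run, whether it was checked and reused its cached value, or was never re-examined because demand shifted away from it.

Dirty set: v12, v15, v18.
Run set: v12, v15 (2 run).
Re-examined without running (cache reused): v18.
The important point: v15 recomputes to an identical value, and the output ends up unchanged.

Initial pass — values computed on the first demand:
  v12 = neg(-7) = 7
  v14 = suml([3]) = 3
  v15 = min2(7, 0) = 0
  v18 = min2(0, 3) = 0

Second demand — change propagation:
  v12: re-runs because in2 -7->-5; new result 5.
  v15: re-runs because v12 7->5; new result 0 (unchanged).
  v18: re-examined; everything it read last time is the same (v15 unchanged, v14 unchanged) — cache 0 kept, no run.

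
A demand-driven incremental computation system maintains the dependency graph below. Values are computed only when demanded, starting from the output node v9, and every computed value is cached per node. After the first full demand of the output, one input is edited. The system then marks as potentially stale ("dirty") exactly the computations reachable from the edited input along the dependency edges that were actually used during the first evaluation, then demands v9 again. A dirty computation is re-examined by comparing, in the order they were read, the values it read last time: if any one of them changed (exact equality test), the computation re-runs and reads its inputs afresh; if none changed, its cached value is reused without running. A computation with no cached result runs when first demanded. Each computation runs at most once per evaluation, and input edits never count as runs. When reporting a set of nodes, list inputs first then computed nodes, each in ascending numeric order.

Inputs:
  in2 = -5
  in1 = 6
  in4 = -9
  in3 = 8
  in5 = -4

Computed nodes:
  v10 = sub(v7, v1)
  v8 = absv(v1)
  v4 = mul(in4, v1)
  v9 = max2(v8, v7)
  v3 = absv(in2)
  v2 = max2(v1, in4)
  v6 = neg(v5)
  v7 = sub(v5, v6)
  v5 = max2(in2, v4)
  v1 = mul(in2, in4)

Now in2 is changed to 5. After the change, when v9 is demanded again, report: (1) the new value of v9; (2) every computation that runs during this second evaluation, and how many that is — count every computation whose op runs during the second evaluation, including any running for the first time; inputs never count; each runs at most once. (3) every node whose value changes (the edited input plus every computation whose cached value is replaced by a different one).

New value of v9: 810.
Computations that run: v1, v4, v5, v6, v7, v8, v9 — 7 in total.
Values that change: in2, v1, v4, v5, v6, v7, v9.

First evaluation (everything demanded from the output):
  v1 = mul(-5, -9) = 45
  v4 = mul(-9, 45) = -405
  v5 = max2(-5, -405) = -5
  v6 = neg(-5) = 5
  v7 = sub(-5, 5) = -10
  v8 = absv(45) = 45
  v9 = max2(45, -10) = 45

Propagation after the edit:
  v1: runs — in2 -5->5; result -45.
  v4: runs — v1 45->-45; result 405.
  v5: runs — in2 -5->5; v4 -405->405; result 405.
  v6: runs — v5 -5->405; result -405.
  v7: runs — v5 -5->405; v6 5->-405; result 810.
  v8: runs — v1 45->-45; result 45 (same value as before).
  v9: runs — v7 -10->810; result 810.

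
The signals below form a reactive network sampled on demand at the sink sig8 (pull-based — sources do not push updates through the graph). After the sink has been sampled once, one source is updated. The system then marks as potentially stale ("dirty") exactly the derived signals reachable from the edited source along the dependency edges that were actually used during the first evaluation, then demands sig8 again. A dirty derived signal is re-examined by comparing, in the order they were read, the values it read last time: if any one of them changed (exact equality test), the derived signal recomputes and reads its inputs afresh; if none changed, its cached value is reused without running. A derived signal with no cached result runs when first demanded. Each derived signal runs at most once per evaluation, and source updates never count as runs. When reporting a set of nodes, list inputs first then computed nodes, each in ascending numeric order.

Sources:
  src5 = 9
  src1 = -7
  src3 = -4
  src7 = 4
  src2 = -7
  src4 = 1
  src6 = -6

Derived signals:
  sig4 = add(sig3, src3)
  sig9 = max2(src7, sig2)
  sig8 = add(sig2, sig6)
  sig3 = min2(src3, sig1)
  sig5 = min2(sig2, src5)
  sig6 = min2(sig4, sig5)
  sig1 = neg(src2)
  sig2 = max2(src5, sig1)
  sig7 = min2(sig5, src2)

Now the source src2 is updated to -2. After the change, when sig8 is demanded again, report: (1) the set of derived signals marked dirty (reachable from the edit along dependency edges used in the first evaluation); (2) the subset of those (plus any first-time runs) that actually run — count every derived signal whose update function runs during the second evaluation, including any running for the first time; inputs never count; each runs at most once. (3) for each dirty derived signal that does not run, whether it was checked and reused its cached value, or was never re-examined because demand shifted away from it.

Initial pass — values computed on the first demand:
  sig1 = neg(-7) = 7
  sig2 = max2(9, 7) = 9
  sig3 = min2(-4, 7) = -4
  sig4 = add(-4, -4) = -8
  sig5 = min2(9, 9) = 9
  sig6 = min2(-8, 9) = -8
  sig8 = add(9, -8) = 1

Second demand — change propagation:
  sig1: re-runs because src2 -7->-2; new result 2.
  sig2: re-runs because sig1 7->2; new result 9 (unchanged).
  sig3: re-runs because sig1 7->2; new result -4 (unchanged).
  sig4: re-examined; everything it read last time is the same (sig3 unchanged, src3 unchanged) — cache -8 kept, no run.
  sig5: re-examined; everything it read last time is the same (sig2 unchanged, src5 unchanged) — cache 9 kept, no run.
  sig6: re-examined; everything it read last time is the same (sig4 unchanged, sig5 unchanged) — cache -8 kept, no run.
  sig8: re-examined; everything it read last time is the same (sig2 unchanged, sig6 unchanged) — cache 1 kept, no run.

The important point: at sig4 every value read last time is unchanged, so the dirty flag clears without a run.

Dirty set: sig1, sig2, sig3, sig4, sig5, sig6, sig8.
Run set: sig1, sig2, sig3 (3 run).
Re-examined without running (cache reused): sig4, sig5, sig6, sig8.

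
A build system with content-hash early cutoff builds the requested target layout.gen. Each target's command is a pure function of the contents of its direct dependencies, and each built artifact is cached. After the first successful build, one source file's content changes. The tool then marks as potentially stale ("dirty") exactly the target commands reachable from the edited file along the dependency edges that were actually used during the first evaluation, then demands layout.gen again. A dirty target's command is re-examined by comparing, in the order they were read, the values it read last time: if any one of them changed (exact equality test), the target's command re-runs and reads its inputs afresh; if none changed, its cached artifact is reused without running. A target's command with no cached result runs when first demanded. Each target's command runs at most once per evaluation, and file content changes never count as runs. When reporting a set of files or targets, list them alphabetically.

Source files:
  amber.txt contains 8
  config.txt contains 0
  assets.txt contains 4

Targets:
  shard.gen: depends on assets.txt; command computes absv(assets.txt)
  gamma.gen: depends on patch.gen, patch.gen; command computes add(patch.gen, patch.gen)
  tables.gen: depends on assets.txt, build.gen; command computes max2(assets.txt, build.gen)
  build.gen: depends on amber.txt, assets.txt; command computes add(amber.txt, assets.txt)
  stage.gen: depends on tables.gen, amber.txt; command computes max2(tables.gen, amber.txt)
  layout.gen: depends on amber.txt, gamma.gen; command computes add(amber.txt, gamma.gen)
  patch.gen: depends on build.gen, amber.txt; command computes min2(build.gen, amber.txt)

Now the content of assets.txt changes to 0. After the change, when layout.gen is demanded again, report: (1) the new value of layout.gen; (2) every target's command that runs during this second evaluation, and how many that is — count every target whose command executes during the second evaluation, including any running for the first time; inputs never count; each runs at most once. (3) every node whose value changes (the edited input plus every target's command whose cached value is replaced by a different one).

New value of layout.gen: 24.
Target commands that run: build.gen, patch.gen — 2 in total.
Values that change: assets.txt, build.gen.
Key observation: the change is absorbed at patch.gen — it re-runs but produces the same value, and the output's value is unchanged.

First evaluation (everything demanded from the output):
  build.gen = add(8, 4) = 12
  patch.gen = min2(12, 8) = 8
  gamma.gen = add(8, 8) = 16
  layout.gen = add(8, 16) = 24

Propagation after the edit:
  build.gen: runs — assets.txt 4->0; result 8.
  patch.gen: runs — build.gen 12->8; result 8 (same value as before).
  gamma.gen: checked — values it read are unchanged (patch.gen unchanged, patch.gen unchanged); reused cached 16 without running.
  layout.gen: checked — values it read are unchanged (amber.txt unchanged, gamma.gen unchanged); reused cached 24 without running.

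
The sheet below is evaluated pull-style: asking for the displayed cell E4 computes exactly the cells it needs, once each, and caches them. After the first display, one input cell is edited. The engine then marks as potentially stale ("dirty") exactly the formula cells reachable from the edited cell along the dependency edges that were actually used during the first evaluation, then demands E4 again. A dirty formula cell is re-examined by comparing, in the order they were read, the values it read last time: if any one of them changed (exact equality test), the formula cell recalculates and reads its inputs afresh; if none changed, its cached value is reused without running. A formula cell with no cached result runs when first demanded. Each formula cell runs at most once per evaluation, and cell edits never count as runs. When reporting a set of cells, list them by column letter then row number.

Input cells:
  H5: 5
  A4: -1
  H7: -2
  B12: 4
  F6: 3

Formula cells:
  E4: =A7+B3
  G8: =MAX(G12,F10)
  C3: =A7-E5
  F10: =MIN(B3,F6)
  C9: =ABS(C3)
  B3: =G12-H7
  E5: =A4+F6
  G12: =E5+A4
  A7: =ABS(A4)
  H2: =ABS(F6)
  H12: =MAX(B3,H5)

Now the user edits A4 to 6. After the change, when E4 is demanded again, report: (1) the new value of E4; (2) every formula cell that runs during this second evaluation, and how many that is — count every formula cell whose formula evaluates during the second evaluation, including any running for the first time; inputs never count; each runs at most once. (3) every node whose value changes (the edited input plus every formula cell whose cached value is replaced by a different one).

Demanding E4 again yields 23.
5 formula cells run: A7, B3, E4, E5, G12.
The nodes whose values change: A4, A7, B3, E4, E5, G12.

First demand of the output computes:
  A7 = ABS(-1) = 1
  E5 = -1 + 3 = 2
  G12 = 2 + -1 = 1
  B3 = 1 - -2 = 3
  E4 = 1 + 3 = 4

After the edit, cleaning proceeds:
  A7: a read changed (A4 -1->6) — executes, giving 6.
  E5: a read changed (A4 -1->6) — executes, giving 9.
  G12: a read changed (E5 2->9; A4 -1->6) — executes, giving 15.
  B3: a read changed (G12 1->15) — executes, giving 17.
  E4: a read changed (A7 1->6; B3 3->17) — executes, giving 23.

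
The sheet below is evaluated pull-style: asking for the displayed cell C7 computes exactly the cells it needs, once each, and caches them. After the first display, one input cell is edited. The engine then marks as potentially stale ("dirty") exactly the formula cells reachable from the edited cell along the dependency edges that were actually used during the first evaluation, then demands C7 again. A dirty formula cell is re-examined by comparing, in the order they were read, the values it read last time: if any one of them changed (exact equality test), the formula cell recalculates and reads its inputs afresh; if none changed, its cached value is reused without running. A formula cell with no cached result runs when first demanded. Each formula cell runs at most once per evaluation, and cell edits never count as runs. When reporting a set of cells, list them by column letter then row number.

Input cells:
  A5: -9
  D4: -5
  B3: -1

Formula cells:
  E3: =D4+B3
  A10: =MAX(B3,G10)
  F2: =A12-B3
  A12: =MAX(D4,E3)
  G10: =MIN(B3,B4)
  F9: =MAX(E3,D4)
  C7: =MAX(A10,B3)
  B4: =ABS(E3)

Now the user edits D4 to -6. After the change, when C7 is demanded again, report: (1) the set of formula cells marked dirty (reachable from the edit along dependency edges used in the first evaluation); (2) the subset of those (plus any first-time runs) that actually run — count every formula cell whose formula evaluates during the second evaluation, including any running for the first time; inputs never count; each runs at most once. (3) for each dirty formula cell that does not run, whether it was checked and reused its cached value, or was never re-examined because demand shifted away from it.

First demand of the output computes:
  E3 = -5 + -1 = -6
  B4 = ABS(-6) = 6
  G10 = MIN(-1, 6) = -1
  A10 = MAX(-1, -1) = -1
  C7 = MAX(-1, -1) = -1

After the edit, cleaning proceeds:
  E3: a read changed (D4 -5->-6) — executes, giving -7.
  B4: a read changed (E3 -6->-7) — executes, giving 7.
  G10: a read changed (B4 6->7) — executes, giving -1 — identical to its old value.
  A10: dirty, but its reads are unchanged (B3 unchanged, G10 unchanged); cached -1 stands.
  C7: dirty, but its reads are unchanged (A10 unchanged, B3 unchanged); cached -1 stands.

Note the absorption at G10: it re-runs yet its value is the same, leaving the output's value untouched.

The edit dirties: A10, B4, C7, E3, G10.
3 formula cells run: B4, E3, G10.
Cache hits after checking: A10, C7.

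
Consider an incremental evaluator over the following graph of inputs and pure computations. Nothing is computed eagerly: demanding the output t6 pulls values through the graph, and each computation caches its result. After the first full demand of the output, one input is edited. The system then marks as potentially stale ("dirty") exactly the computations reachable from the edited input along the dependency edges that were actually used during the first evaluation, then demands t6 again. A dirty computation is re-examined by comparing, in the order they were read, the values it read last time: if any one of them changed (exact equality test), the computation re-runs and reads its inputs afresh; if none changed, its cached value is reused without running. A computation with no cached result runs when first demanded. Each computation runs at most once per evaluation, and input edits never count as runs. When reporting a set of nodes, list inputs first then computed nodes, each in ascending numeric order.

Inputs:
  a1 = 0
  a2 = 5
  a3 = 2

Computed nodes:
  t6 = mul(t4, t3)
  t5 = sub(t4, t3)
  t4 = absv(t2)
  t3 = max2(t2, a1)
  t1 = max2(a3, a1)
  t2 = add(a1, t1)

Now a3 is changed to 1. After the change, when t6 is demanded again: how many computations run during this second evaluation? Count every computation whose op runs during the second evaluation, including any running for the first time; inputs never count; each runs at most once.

Initial pass — values computed on the first demand:
  t1 = max2(2, 0) = 2
  t2 = add(0, 2) = 2
  t3 = max2(2, 0) = 2
  t4 = absv(2) = 2
  t6 = mul(2, 2) = 4

Second demand — change propagation:
  t1: re-runs because a3 2->1; new result 1.
  t2: re-runs because t1 2->1; new result 1.
  t3: re-runs because t2 2->1; new result 1.
  t4: re-runs because t2 2->1; new result 1.
  t6: re-runs because t4 2->1; t3 2->1; new result 1.

Run set: t1, t2, t3, t4, t6 (5 run).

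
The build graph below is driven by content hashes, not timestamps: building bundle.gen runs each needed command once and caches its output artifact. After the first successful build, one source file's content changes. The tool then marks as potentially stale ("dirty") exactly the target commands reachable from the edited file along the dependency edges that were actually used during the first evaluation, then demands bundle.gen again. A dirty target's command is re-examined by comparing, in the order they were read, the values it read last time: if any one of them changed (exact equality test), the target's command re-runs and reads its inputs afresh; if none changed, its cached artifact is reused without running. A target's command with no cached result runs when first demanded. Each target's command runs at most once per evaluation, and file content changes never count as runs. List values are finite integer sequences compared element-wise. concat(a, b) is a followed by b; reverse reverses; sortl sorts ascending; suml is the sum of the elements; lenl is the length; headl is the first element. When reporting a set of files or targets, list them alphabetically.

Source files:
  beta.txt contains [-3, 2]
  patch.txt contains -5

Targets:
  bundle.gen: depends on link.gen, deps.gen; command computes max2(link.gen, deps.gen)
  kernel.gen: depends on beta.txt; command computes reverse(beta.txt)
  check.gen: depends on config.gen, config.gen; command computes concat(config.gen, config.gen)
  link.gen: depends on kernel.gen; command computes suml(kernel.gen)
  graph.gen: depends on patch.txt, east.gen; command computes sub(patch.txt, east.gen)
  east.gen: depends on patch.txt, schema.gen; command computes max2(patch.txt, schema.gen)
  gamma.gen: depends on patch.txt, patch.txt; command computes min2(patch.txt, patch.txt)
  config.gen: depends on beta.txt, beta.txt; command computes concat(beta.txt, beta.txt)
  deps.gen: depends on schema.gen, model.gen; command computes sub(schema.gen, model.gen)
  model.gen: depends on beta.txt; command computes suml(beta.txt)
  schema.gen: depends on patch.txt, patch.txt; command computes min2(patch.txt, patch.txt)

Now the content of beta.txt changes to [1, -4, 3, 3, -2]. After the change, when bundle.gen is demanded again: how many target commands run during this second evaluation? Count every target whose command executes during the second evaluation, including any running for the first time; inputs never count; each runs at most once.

Run set: bundle.gen, deps.gen, kernel.gen, link.gen, model.gen (5 run).

Initial pass — values computed on the first demand:
  kernel.gen = reverse([-3, 2]) = [2, -3]
  link.gen = suml([2, -3]) = -1
  model.gen = suml([-3, 2]) = -1
  schema.gen = min2(-5, -5) = -5
  deps.gen = sub(-5, -1) = -4
  bundle.gen = max2(-1, -4) = -1

Second demand — change propagation:
  kernel.gen: re-runs because beta.txt [-3, 2]->[1, -4, 3, 3, -2]; new result [-2, 3, 3, -4, 1].
  link.gen: re-runs because kernel.gen [2, -3]->[-2, 3, 3, -4, 1]; new result 1.
  model.gen: re-runs because beta.txt [-3, 2]->[1, -4, 3, 3, -2]; new result 1.
  deps.gen: re-runs because model.gen -1->1; new result -6.
  bundle.gen: re-runs because link.gen -1->1; deps.gen -4->-6; new result 1.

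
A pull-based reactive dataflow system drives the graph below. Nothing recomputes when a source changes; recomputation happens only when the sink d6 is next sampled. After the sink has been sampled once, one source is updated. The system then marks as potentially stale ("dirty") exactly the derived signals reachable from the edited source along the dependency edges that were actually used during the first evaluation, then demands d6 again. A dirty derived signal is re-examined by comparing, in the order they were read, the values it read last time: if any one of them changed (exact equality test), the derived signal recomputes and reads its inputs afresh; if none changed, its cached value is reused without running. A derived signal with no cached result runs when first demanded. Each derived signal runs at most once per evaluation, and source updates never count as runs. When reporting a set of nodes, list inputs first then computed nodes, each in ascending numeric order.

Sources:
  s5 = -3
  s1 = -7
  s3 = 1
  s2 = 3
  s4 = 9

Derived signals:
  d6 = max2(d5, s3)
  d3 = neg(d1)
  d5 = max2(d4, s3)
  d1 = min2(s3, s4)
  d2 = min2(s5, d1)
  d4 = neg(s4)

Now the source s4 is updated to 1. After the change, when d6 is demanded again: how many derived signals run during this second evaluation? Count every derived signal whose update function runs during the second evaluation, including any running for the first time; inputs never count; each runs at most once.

First evaluation (everything demanded from the output):
  d4 = neg(9) = -9
  d5 = max2(-9, 1) = 1
  d6 = max2(1, 1) = 1

Propagation after the edit:
  d4: runs — s4 9->1; result -1.
  d5: runs — d4 -9->-1; result 1 (same value as before).
  d6: checked — values it read are unchanged (d5 unchanged, s3 unchanged); reused cached 1 without running.

Key observation: the change is absorbed at d5 — it re-runs but produces the same value, and the output's value is unchanged.

Derived signals that run: d4, d5 — 2 in total.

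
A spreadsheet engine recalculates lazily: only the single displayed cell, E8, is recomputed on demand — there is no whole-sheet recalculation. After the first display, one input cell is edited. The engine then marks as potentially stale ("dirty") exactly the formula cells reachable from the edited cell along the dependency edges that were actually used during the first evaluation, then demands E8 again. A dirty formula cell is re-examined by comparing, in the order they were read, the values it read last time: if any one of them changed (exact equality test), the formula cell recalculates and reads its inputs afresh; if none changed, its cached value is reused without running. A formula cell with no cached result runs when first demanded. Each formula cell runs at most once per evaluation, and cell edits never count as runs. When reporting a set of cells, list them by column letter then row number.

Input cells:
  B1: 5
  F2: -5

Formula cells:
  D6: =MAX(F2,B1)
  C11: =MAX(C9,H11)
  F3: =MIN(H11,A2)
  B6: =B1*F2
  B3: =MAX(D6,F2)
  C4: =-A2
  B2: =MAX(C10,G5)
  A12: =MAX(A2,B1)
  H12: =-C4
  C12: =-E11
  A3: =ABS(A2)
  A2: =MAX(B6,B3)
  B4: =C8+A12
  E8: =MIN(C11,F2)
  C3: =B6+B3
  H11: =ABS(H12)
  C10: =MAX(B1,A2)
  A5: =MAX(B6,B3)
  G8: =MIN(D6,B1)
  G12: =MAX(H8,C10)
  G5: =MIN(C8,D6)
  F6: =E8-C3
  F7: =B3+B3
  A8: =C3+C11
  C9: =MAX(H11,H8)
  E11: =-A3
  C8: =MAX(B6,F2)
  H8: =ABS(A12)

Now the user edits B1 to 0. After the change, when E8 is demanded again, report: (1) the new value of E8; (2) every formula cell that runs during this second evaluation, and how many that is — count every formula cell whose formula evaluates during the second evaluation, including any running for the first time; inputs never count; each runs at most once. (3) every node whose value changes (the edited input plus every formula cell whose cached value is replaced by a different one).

New value of E8: -5.
Formula cells that run: A2, A12, B3, B6, C4, C9, C11, D6, E8, H8, H11, H12 — 12 in total.
Values that change: A2, A12, B1, B3, B6, C4, C9, C11, D6, H8, H11, H12.

First evaluation (everything demanded from the output):
  B6 = 5 * -5 = -25
  D6 = MAX(-5, 5) = 5
  B3 = MAX(5, -5) = 5
  A2 = MAX(-25, 5) = 5
  A12 = MAX(5, 5) = 5
  C4 = -(5) = -5
  H8 = ABS(5) = 5
  H12 = -(-5) = 5
  H11 = ABS(5) = 5
  C9 = MAX(5, 5) = 5
  C11 = MAX(5, 5) = 5
  E8 = MIN(5, -5) = -5

Propagation after the edit:
  B6: runs — B1 5->0; result 0.
  D6: runs — B1 5->0; result 0.
  B3: runs — D6 5->0; result 0.
  A2: runs — B6 -25->0; B3 5->0; result 0.
  A12: runs — A2 5->0; B1 5->0; result 0.
  C4: runs — A2 5->0; result 0.
  H8: runs — A12 5->0; result 0.
  H12: runs — C4 -5->0; result 0.
  H11: runs — H12 5->0; result 0.
  C9: runs — H11 5->0; H8 5->0; result 0.
  C11: runs — C9 5->0; H11 5->0; result 0.
  E8: runs — C11 5->0; result -5 (same value as before).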